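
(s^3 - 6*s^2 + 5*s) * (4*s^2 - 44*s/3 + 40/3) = 4*s^5 - 116*s^4/3 + 364*s^3/3 - 460*s^2/3 + 200*s/3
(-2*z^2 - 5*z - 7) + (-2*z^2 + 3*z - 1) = -4*z^2 - 2*z - 8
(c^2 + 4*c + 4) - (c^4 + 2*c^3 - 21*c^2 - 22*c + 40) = -c^4 - 2*c^3 + 22*c^2 + 26*c - 36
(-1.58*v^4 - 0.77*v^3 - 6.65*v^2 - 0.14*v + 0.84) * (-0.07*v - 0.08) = 0.1106*v^5 + 0.1803*v^4 + 0.5271*v^3 + 0.5418*v^2 - 0.0476*v - 0.0672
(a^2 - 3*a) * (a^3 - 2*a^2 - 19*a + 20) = a^5 - 5*a^4 - 13*a^3 + 77*a^2 - 60*a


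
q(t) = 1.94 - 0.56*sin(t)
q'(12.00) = -0.47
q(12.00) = 2.24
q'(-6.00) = -0.54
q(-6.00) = 1.78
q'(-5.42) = -0.36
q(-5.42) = 1.51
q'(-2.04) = 0.25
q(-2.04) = 2.44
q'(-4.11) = 0.32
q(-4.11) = 1.48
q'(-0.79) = -0.39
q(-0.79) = 2.34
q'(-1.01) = -0.30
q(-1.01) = 2.41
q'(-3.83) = 0.43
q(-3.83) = 1.58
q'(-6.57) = -0.54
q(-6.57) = 2.10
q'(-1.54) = -0.02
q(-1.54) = 2.50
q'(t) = -0.56*cos(t)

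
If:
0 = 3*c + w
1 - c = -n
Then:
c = -w/3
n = -w/3 - 1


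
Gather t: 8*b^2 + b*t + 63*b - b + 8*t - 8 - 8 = 8*b^2 + 62*b + t*(b + 8) - 16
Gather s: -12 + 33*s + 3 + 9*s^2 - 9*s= 9*s^2 + 24*s - 9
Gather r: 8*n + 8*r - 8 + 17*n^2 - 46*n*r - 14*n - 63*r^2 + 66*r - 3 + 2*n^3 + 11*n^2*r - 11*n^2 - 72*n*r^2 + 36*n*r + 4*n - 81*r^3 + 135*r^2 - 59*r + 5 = 2*n^3 + 6*n^2 - 2*n - 81*r^3 + r^2*(72 - 72*n) + r*(11*n^2 - 10*n + 15) - 6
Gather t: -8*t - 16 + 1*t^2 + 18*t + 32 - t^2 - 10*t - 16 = 0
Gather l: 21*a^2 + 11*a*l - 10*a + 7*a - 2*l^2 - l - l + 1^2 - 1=21*a^2 - 3*a - 2*l^2 + l*(11*a - 2)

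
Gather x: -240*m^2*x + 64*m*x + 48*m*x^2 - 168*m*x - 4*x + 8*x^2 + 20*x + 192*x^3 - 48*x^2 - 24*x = 192*x^3 + x^2*(48*m - 40) + x*(-240*m^2 - 104*m - 8)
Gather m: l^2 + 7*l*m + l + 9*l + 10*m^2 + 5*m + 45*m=l^2 + 10*l + 10*m^2 + m*(7*l + 50)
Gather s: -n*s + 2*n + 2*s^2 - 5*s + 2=2*n + 2*s^2 + s*(-n - 5) + 2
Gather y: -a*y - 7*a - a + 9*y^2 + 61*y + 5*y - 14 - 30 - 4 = -8*a + 9*y^2 + y*(66 - a) - 48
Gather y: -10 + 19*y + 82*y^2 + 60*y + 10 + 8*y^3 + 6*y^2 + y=8*y^3 + 88*y^2 + 80*y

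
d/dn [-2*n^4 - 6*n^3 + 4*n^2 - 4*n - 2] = -8*n^3 - 18*n^2 + 8*n - 4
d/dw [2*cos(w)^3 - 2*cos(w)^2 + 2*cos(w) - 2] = 2*(-3*cos(w)^2 + 2*cos(w) - 1)*sin(w)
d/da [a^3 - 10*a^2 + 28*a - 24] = 3*a^2 - 20*a + 28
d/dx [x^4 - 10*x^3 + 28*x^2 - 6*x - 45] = 4*x^3 - 30*x^2 + 56*x - 6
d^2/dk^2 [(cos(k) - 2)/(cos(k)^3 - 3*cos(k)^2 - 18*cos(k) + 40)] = (-4*sin(k)^4 + 83*sin(k)^2 + 65*cos(k)/4 + 3*cos(3*k)/4 - 37)/((cos(k) - 5)^3*(cos(k) + 4)^3)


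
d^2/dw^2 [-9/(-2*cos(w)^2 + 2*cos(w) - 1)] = 18*(8*sin(w)^4 - 2*sin(w)^2 + 17*cos(w)/2 - 3*cos(3*w)/2 - 8)/(2*sin(w)^2 + 2*cos(w) - 3)^3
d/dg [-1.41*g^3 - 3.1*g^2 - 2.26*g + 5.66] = -4.23*g^2 - 6.2*g - 2.26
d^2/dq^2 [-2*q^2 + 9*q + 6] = -4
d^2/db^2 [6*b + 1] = 0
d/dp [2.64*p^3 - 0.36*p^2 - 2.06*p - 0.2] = 7.92*p^2 - 0.72*p - 2.06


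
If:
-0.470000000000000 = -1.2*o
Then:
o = 0.39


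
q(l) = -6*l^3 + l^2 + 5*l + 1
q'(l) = -18*l^2 + 2*l + 5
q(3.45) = -216.23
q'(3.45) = -202.34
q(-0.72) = 0.16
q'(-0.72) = -5.77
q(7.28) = -2224.57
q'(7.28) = -934.41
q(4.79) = -611.52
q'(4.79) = -398.41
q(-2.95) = 148.99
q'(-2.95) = -157.54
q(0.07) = 1.35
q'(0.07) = 5.05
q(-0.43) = -0.49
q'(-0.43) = 0.81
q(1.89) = -26.49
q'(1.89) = -55.52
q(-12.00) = 10453.00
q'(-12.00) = -2611.00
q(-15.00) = 20401.00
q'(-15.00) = -4075.00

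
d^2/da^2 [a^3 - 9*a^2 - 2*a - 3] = 6*a - 18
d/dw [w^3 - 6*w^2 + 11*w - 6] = 3*w^2 - 12*w + 11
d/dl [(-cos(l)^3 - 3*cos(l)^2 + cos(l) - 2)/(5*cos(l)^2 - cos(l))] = (5*cos(l)^4 - 2*cos(l)^3 + 2*cos(l)^2 - 20*cos(l) + 2)*sin(l)/((5*cos(l) - 1)^2*cos(l)^2)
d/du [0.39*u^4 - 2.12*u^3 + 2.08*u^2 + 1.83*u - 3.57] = 1.56*u^3 - 6.36*u^2 + 4.16*u + 1.83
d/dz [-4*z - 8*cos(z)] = 8*sin(z) - 4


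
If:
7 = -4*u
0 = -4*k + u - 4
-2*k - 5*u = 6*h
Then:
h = 31/16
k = -23/16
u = -7/4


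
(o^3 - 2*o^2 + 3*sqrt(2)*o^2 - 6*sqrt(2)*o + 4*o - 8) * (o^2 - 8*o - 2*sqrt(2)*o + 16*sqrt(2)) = o^5 - 10*o^4 + sqrt(2)*o^4 - 10*sqrt(2)*o^3 + 8*o^3 + 8*sqrt(2)*o^2 + 80*o^2 - 128*o + 80*sqrt(2)*o - 128*sqrt(2)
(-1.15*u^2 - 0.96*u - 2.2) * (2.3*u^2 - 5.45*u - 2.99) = -2.645*u^4 + 4.0595*u^3 + 3.6105*u^2 + 14.8604*u + 6.578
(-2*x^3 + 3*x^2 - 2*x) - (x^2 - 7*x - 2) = -2*x^3 + 2*x^2 + 5*x + 2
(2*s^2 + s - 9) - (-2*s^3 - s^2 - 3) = 2*s^3 + 3*s^2 + s - 6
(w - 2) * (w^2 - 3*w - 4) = w^3 - 5*w^2 + 2*w + 8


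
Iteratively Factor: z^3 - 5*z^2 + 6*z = (z - 2)*(z^2 - 3*z) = z*(z - 2)*(z - 3)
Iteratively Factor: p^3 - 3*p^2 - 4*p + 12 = (p + 2)*(p^2 - 5*p + 6) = (p - 3)*(p + 2)*(p - 2)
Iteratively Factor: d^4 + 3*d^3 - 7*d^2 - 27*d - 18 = (d + 1)*(d^3 + 2*d^2 - 9*d - 18) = (d - 3)*(d + 1)*(d^2 + 5*d + 6) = (d - 3)*(d + 1)*(d + 2)*(d + 3)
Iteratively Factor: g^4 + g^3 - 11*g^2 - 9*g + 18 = (g - 3)*(g^3 + 4*g^2 + g - 6) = (g - 3)*(g - 1)*(g^2 + 5*g + 6) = (g - 3)*(g - 1)*(g + 3)*(g + 2)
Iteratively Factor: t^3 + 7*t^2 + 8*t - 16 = (t + 4)*(t^2 + 3*t - 4) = (t + 4)^2*(t - 1)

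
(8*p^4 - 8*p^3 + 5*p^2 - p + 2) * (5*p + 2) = 40*p^5 - 24*p^4 + 9*p^3 + 5*p^2 + 8*p + 4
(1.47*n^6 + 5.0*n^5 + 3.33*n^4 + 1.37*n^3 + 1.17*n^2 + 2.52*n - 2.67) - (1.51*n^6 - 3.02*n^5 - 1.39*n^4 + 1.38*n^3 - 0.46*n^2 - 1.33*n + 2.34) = -0.04*n^6 + 8.02*n^5 + 4.72*n^4 - 0.00999999999999979*n^3 + 1.63*n^2 + 3.85*n - 5.01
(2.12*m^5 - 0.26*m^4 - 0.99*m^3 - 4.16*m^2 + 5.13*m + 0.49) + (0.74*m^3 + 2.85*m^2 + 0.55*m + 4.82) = 2.12*m^5 - 0.26*m^4 - 0.25*m^3 - 1.31*m^2 + 5.68*m + 5.31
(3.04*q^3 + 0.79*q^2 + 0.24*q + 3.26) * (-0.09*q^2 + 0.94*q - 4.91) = -0.2736*q^5 + 2.7865*q^4 - 14.2054*q^3 - 3.9467*q^2 + 1.886*q - 16.0066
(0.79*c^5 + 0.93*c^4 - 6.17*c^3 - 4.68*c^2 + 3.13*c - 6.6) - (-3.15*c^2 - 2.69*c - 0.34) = 0.79*c^5 + 0.93*c^4 - 6.17*c^3 - 1.53*c^2 + 5.82*c - 6.26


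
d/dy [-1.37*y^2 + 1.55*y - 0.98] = 1.55 - 2.74*y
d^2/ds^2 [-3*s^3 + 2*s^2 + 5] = 4 - 18*s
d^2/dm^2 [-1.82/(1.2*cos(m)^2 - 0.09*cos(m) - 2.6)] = (-10.4832*(1 - cos(m)^2)^2 + 0.58968*cos(m)^3 - 27.969942*cos(m)^2 - 0.75348*cos(m) + 21.869484)/(-1.2*cos(m)^2 + 0.09*cos(m) + 2.6)^3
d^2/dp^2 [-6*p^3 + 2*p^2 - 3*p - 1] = 4 - 36*p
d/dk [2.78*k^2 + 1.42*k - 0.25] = 5.56*k + 1.42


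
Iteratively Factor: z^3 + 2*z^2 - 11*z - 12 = (z - 3)*(z^2 + 5*z + 4) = (z - 3)*(z + 4)*(z + 1)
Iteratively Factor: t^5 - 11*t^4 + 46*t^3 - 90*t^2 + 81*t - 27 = (t - 1)*(t^4 - 10*t^3 + 36*t^2 - 54*t + 27) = (t - 3)*(t - 1)*(t^3 - 7*t^2 + 15*t - 9) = (t - 3)^2*(t - 1)*(t^2 - 4*t + 3) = (t - 3)^2*(t - 1)^2*(t - 3)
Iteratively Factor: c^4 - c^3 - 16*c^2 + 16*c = (c + 4)*(c^3 - 5*c^2 + 4*c) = (c - 4)*(c + 4)*(c^2 - c) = (c - 4)*(c - 1)*(c + 4)*(c)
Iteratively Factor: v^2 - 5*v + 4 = (v - 4)*(v - 1)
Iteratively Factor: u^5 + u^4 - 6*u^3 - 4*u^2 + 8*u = (u)*(u^4 + u^3 - 6*u^2 - 4*u + 8) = u*(u + 2)*(u^3 - u^2 - 4*u + 4) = u*(u - 2)*(u + 2)*(u^2 + u - 2) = u*(u - 2)*(u - 1)*(u + 2)*(u + 2)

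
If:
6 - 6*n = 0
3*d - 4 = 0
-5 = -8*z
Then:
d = 4/3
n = 1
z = 5/8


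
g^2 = g^2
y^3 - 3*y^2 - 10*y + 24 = (y - 4)*(y - 2)*(y + 3)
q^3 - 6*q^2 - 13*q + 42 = (q - 7)*(q - 2)*(q + 3)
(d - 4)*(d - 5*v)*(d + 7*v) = d^3 + 2*d^2*v - 4*d^2 - 35*d*v^2 - 8*d*v + 140*v^2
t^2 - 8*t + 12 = (t - 6)*(t - 2)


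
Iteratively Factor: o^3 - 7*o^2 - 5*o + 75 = (o - 5)*(o^2 - 2*o - 15) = (o - 5)^2*(o + 3)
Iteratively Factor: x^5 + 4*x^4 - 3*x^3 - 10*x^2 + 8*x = (x - 1)*(x^4 + 5*x^3 + 2*x^2 - 8*x) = (x - 1)*(x + 4)*(x^3 + x^2 - 2*x) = (x - 1)^2*(x + 4)*(x^2 + 2*x) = (x - 1)^2*(x + 2)*(x + 4)*(x)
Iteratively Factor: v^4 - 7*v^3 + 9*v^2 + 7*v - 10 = (v - 5)*(v^3 - 2*v^2 - v + 2) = (v - 5)*(v + 1)*(v^2 - 3*v + 2) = (v - 5)*(v - 2)*(v + 1)*(v - 1)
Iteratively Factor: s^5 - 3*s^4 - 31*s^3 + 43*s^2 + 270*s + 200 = (s - 5)*(s^4 + 2*s^3 - 21*s^2 - 62*s - 40) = (s - 5)*(s + 2)*(s^3 - 21*s - 20) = (s - 5)*(s + 2)*(s + 4)*(s^2 - 4*s - 5) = (s - 5)^2*(s + 2)*(s + 4)*(s + 1)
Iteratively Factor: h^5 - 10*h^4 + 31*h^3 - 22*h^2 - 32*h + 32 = (h - 4)*(h^4 - 6*h^3 + 7*h^2 + 6*h - 8) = (h - 4)*(h - 2)*(h^3 - 4*h^2 - h + 4) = (h - 4)*(h - 2)*(h - 1)*(h^2 - 3*h - 4) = (h - 4)^2*(h - 2)*(h - 1)*(h + 1)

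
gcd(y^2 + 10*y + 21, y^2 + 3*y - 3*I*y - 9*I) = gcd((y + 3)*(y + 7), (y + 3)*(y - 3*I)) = y + 3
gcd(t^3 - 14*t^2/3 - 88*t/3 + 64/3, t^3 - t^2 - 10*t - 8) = 1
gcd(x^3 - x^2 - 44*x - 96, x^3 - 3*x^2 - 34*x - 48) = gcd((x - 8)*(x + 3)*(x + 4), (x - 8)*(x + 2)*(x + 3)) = x^2 - 5*x - 24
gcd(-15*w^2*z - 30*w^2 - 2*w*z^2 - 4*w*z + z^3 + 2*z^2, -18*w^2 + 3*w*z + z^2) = 1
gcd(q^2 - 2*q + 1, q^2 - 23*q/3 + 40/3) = 1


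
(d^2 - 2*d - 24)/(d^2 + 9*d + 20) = (d - 6)/(d + 5)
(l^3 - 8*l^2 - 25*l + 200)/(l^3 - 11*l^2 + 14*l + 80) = (l + 5)/(l + 2)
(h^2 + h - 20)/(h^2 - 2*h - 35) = (h - 4)/(h - 7)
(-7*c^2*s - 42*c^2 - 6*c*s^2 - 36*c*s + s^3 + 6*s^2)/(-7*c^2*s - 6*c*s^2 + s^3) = (s + 6)/s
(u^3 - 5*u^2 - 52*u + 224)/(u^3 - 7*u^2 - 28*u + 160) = (u + 7)/(u + 5)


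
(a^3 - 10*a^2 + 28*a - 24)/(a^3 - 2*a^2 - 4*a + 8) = (a - 6)/(a + 2)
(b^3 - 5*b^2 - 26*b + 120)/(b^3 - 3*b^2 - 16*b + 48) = (b^2 - b - 30)/(b^2 + b - 12)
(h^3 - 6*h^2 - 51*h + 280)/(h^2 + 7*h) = h - 13 + 40/h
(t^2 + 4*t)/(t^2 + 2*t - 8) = t/(t - 2)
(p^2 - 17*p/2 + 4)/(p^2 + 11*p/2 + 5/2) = (2*p^2 - 17*p + 8)/(2*p^2 + 11*p + 5)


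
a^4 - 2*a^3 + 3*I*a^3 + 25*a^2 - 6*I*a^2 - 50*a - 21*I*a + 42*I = (a - 2)*(a - 3*I)*(a - I)*(a + 7*I)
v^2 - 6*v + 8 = (v - 4)*(v - 2)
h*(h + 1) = h^2 + h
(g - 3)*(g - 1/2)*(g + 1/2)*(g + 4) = g^4 + g^3 - 49*g^2/4 - g/4 + 3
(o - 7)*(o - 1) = o^2 - 8*o + 7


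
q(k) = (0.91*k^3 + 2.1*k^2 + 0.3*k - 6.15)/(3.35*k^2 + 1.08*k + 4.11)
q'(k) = (-6.7*k - 1.08)*(0.91*k^3 + 2.1*k^2 + 0.3*k - 6.15)/(3.35*k^2 + 1.08*k + 4.11)^2 + (2.73*k^2 + 4.2*k + 0.3)/(3.35*k^2 + 1.08*k + 4.11)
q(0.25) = -1.29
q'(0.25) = 1.11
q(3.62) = 1.26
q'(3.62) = 0.37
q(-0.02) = -1.51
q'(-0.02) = 0.40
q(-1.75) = -0.41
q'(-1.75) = -0.24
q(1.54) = 0.19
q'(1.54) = 0.81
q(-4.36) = -0.68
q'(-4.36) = 0.23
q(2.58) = 0.83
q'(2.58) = 0.48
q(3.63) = 1.27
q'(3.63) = 0.37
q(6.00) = 2.04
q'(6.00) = 0.30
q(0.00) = -1.50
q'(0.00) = 0.47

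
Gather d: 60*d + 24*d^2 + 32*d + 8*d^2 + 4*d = 32*d^2 + 96*d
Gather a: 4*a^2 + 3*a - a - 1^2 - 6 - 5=4*a^2 + 2*a - 12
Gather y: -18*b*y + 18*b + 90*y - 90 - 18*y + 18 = 18*b + y*(72 - 18*b) - 72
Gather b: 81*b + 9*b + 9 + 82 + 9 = 90*b + 100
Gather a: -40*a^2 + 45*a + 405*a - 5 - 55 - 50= -40*a^2 + 450*a - 110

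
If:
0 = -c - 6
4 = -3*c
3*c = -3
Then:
No Solution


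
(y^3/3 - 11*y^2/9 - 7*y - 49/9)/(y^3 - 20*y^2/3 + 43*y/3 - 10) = (3*y^3 - 11*y^2 - 63*y - 49)/(3*(3*y^3 - 20*y^2 + 43*y - 30))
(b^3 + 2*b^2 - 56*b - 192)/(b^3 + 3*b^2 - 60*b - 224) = (b + 6)/(b + 7)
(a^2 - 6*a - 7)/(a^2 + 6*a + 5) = (a - 7)/(a + 5)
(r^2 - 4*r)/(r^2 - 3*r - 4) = r/(r + 1)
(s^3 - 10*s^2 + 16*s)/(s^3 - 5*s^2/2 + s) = 2*(s - 8)/(2*s - 1)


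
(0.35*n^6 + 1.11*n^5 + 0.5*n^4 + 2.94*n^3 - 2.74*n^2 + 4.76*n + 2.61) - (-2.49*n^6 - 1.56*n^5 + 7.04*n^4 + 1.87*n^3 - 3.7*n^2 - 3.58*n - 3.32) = 2.84*n^6 + 2.67*n^5 - 6.54*n^4 + 1.07*n^3 + 0.96*n^2 + 8.34*n + 5.93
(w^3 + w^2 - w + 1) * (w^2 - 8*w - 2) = w^5 - 7*w^4 - 11*w^3 + 7*w^2 - 6*w - 2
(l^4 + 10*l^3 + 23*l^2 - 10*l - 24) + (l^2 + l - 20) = l^4 + 10*l^3 + 24*l^2 - 9*l - 44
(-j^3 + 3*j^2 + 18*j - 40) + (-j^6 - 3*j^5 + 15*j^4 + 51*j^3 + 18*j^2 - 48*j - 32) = -j^6 - 3*j^5 + 15*j^4 + 50*j^3 + 21*j^2 - 30*j - 72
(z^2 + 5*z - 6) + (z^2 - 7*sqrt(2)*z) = 2*z^2 - 7*sqrt(2)*z + 5*z - 6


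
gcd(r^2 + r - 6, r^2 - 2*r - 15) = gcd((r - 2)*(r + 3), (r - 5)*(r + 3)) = r + 3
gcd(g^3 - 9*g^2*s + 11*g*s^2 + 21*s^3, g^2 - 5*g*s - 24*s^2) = 1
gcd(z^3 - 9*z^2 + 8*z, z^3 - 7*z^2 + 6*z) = z^2 - z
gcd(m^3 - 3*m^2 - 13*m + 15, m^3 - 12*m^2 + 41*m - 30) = m^2 - 6*m + 5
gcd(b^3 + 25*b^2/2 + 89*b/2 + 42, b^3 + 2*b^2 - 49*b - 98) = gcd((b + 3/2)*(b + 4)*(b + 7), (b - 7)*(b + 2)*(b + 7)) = b + 7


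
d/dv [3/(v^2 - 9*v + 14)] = 3*(9 - 2*v)/(v^2 - 9*v + 14)^2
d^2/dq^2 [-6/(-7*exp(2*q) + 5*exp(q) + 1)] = 6*((5 - 28*exp(q))*(-7*exp(2*q) + 5*exp(q) + 1) - 2*(14*exp(q) - 5)^2*exp(q))*exp(q)/(-7*exp(2*q) + 5*exp(q) + 1)^3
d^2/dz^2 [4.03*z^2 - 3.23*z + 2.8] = 8.06000000000000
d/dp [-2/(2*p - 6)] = (p - 3)^(-2)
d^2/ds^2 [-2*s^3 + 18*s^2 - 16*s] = 36 - 12*s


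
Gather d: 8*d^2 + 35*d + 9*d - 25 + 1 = 8*d^2 + 44*d - 24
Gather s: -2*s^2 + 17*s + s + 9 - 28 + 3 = -2*s^2 + 18*s - 16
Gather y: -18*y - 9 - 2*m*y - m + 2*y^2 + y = -m + 2*y^2 + y*(-2*m - 17) - 9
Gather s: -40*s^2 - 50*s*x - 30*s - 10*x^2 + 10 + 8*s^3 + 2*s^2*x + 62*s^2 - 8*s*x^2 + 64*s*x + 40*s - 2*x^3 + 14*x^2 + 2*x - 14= 8*s^3 + s^2*(2*x + 22) + s*(-8*x^2 + 14*x + 10) - 2*x^3 + 4*x^2 + 2*x - 4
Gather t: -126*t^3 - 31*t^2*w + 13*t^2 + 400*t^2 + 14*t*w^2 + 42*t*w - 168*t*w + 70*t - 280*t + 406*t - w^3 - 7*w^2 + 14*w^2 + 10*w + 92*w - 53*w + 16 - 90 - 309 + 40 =-126*t^3 + t^2*(413 - 31*w) + t*(14*w^2 - 126*w + 196) - w^3 + 7*w^2 + 49*w - 343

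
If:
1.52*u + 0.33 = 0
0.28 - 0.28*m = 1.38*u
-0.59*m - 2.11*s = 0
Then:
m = 2.07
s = -0.58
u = -0.22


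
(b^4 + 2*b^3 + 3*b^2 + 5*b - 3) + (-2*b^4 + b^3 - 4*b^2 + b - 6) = -b^4 + 3*b^3 - b^2 + 6*b - 9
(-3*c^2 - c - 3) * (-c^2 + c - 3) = 3*c^4 - 2*c^3 + 11*c^2 + 9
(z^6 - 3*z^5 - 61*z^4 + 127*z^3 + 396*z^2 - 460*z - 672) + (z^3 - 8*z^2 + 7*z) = z^6 - 3*z^5 - 61*z^4 + 128*z^3 + 388*z^2 - 453*z - 672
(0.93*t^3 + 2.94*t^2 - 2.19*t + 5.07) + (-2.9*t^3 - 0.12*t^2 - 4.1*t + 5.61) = -1.97*t^3 + 2.82*t^2 - 6.29*t + 10.68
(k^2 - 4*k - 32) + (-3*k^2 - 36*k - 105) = -2*k^2 - 40*k - 137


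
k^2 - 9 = (k - 3)*(k + 3)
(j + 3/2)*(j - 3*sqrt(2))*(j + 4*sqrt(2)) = j^3 + sqrt(2)*j^2 + 3*j^2/2 - 24*j + 3*sqrt(2)*j/2 - 36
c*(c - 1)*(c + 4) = c^3 + 3*c^2 - 4*c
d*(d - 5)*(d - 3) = d^3 - 8*d^2 + 15*d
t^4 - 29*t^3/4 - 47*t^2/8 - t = t*(t - 8)*(t + 1/4)*(t + 1/2)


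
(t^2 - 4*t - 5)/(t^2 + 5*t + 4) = (t - 5)/(t + 4)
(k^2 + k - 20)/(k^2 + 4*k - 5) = (k - 4)/(k - 1)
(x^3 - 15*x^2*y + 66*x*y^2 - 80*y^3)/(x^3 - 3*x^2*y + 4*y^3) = (x^2 - 13*x*y + 40*y^2)/(x^2 - x*y - 2*y^2)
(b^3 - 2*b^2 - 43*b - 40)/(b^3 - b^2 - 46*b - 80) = (b + 1)/(b + 2)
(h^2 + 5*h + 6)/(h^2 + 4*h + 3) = (h + 2)/(h + 1)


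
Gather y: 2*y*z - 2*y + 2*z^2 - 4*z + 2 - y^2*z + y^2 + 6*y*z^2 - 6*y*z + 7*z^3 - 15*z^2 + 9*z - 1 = y^2*(1 - z) + y*(6*z^2 - 4*z - 2) + 7*z^3 - 13*z^2 + 5*z + 1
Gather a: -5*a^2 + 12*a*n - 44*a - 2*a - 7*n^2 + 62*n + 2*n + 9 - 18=-5*a^2 + a*(12*n - 46) - 7*n^2 + 64*n - 9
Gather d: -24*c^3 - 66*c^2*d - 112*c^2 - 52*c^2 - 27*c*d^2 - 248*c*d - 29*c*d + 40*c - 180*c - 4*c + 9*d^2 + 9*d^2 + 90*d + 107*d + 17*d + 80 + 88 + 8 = -24*c^3 - 164*c^2 - 144*c + d^2*(18 - 27*c) + d*(-66*c^2 - 277*c + 214) + 176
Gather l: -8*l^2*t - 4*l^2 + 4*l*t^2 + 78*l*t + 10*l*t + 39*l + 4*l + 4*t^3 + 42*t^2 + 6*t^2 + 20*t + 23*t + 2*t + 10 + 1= l^2*(-8*t - 4) + l*(4*t^2 + 88*t + 43) + 4*t^3 + 48*t^2 + 45*t + 11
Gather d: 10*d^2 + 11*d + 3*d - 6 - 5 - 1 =10*d^2 + 14*d - 12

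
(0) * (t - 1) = 0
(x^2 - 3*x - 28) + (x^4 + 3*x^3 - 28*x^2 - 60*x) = x^4 + 3*x^3 - 27*x^2 - 63*x - 28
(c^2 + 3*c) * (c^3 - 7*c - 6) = c^5 + 3*c^4 - 7*c^3 - 27*c^2 - 18*c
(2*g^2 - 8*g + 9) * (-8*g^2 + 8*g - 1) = -16*g^4 + 80*g^3 - 138*g^2 + 80*g - 9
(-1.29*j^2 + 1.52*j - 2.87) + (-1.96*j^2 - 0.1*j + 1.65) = -3.25*j^2 + 1.42*j - 1.22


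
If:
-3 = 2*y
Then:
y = -3/2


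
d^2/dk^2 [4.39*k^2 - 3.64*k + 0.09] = 8.78000000000000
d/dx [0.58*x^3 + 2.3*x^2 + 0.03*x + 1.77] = 1.74*x^2 + 4.6*x + 0.03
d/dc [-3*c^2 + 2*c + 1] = 2 - 6*c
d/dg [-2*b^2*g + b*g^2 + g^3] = -2*b^2 + 2*b*g + 3*g^2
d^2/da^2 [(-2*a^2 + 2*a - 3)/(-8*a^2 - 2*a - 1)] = 4*(-80*a^3 + 264*a^2 + 96*a - 3)/(512*a^6 + 384*a^5 + 288*a^4 + 104*a^3 + 36*a^2 + 6*a + 1)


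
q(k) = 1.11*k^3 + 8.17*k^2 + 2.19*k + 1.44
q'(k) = 3.33*k^2 + 16.34*k + 2.19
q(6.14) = 579.83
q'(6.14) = 228.06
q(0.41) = 3.79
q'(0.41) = 9.45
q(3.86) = 195.46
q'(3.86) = 114.88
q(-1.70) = 15.87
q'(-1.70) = -15.96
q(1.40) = 23.57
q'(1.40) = 31.59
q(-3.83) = 50.54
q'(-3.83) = -11.54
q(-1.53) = 13.24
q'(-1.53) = -15.02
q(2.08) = 51.33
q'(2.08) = 50.58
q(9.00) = 1492.11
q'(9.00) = 418.98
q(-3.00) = 38.43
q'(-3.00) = -16.86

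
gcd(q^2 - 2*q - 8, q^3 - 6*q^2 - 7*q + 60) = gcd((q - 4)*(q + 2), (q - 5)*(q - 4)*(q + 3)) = q - 4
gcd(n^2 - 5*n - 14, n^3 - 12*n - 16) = n + 2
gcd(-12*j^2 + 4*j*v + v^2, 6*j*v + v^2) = 6*j + v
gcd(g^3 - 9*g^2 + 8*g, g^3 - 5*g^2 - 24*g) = g^2 - 8*g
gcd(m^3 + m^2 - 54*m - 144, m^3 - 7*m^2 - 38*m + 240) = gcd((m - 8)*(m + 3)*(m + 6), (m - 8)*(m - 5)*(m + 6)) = m^2 - 2*m - 48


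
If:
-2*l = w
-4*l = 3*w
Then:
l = 0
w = 0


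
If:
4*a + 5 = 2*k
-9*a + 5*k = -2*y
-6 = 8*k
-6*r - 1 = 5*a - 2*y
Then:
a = -13/8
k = -3/4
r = -5/8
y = -87/16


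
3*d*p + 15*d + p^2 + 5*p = (3*d + p)*(p + 5)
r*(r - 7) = r^2 - 7*r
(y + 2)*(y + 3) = y^2 + 5*y + 6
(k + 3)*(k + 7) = k^2 + 10*k + 21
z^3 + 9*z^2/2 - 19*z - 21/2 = (z - 3)*(z + 1/2)*(z + 7)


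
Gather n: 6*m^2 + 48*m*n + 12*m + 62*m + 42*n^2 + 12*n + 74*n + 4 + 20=6*m^2 + 74*m + 42*n^2 + n*(48*m + 86) + 24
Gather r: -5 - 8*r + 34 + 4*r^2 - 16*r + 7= 4*r^2 - 24*r + 36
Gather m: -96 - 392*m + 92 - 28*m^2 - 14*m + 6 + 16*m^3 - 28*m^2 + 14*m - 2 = 16*m^3 - 56*m^2 - 392*m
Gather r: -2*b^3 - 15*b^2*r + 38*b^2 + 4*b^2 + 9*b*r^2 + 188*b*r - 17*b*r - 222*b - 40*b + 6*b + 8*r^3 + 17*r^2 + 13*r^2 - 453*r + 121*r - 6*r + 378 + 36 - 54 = -2*b^3 + 42*b^2 - 256*b + 8*r^3 + r^2*(9*b + 30) + r*(-15*b^2 + 171*b - 338) + 360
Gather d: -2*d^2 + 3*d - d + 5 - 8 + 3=-2*d^2 + 2*d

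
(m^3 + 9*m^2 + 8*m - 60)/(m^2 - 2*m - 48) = (m^2 + 3*m - 10)/(m - 8)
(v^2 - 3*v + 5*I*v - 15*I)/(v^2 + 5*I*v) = (v - 3)/v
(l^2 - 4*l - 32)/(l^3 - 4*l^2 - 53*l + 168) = (l + 4)/(l^2 + 4*l - 21)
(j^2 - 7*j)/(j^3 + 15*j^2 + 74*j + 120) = j*(j - 7)/(j^3 + 15*j^2 + 74*j + 120)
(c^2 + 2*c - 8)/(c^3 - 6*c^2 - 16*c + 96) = (c - 2)/(c^2 - 10*c + 24)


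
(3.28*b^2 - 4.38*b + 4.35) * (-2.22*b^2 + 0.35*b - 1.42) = -7.2816*b^4 + 10.8716*b^3 - 15.8476*b^2 + 7.7421*b - 6.177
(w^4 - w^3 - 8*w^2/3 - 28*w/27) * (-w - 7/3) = -w^5 - 4*w^4/3 + 5*w^3 + 196*w^2/27 + 196*w/81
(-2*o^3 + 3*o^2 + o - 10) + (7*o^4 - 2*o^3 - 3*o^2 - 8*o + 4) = 7*o^4 - 4*o^3 - 7*o - 6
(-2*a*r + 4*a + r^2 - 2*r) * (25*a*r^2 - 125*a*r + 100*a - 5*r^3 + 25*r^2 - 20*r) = -50*a^2*r^3 + 350*a^2*r^2 - 700*a^2*r + 400*a^2 + 35*a*r^4 - 245*a*r^3 + 490*a*r^2 - 280*a*r - 5*r^5 + 35*r^4 - 70*r^3 + 40*r^2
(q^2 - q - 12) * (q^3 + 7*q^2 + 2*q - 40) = q^5 + 6*q^4 - 17*q^3 - 126*q^2 + 16*q + 480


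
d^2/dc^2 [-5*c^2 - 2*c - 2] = -10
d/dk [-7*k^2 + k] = 1 - 14*k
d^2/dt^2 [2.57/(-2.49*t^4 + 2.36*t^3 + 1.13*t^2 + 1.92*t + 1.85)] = ((76.7916*t^2 - 36.3912*t - 5.8082)*(-2.49*t^4 + 2.36*t^3 + 1.13*t^2 + 1.92*t + 1.85) + 2.57*(-19.92*t^3 + 14.16*t^2 + 4.52*t + 3.84)*(-9.96*t^3 + 7.08*t^2 + 2.26*t + 1.92))/(-2.49*t^4 + 2.36*t^3 + 1.13*t^2 + 1.92*t + 1.85)^3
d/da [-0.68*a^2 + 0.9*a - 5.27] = 0.9 - 1.36*a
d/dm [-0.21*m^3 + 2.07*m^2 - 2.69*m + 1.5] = -0.63*m^2 + 4.14*m - 2.69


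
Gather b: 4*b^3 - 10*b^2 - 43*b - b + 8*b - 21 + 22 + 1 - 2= 4*b^3 - 10*b^2 - 36*b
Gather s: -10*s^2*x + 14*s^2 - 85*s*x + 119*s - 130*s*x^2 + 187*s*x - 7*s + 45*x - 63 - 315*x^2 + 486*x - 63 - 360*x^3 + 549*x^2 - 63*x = s^2*(14 - 10*x) + s*(-130*x^2 + 102*x + 112) - 360*x^3 + 234*x^2 + 468*x - 126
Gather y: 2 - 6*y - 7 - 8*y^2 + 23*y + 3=-8*y^2 + 17*y - 2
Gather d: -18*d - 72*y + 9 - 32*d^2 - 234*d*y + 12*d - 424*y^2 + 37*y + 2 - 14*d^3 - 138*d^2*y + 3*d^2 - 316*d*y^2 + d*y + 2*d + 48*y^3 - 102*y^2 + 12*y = -14*d^3 + d^2*(-138*y - 29) + d*(-316*y^2 - 233*y - 4) + 48*y^3 - 526*y^2 - 23*y + 11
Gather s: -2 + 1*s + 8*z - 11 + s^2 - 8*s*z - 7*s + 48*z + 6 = s^2 + s*(-8*z - 6) + 56*z - 7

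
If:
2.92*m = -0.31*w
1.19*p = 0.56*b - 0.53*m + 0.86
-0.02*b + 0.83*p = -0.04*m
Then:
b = -0.094440561612773*w - 1.61859410430839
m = -0.106164383561644*w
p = 0.00284067965085578*w - 0.0390022675736961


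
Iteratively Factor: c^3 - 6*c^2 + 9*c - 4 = (c - 1)*(c^2 - 5*c + 4) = (c - 1)^2*(c - 4)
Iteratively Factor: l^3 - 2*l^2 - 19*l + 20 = (l - 5)*(l^2 + 3*l - 4) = (l - 5)*(l + 4)*(l - 1)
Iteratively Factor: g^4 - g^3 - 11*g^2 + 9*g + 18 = (g - 3)*(g^3 + 2*g^2 - 5*g - 6) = (g - 3)*(g + 1)*(g^2 + g - 6) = (g - 3)*(g + 1)*(g + 3)*(g - 2)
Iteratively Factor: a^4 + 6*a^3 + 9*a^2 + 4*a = (a)*(a^3 + 6*a^2 + 9*a + 4) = a*(a + 4)*(a^2 + 2*a + 1) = a*(a + 1)*(a + 4)*(a + 1)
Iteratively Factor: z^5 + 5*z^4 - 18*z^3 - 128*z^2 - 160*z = (z - 5)*(z^4 + 10*z^3 + 32*z^2 + 32*z) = (z - 5)*(z + 4)*(z^3 + 6*z^2 + 8*z) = (z - 5)*(z + 4)^2*(z^2 + 2*z) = (z - 5)*(z + 2)*(z + 4)^2*(z)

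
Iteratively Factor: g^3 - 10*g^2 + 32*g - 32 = (g - 4)*(g^2 - 6*g + 8) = (g - 4)^2*(g - 2)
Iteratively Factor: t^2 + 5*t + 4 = (t + 1)*(t + 4)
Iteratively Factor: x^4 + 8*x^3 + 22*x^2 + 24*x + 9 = (x + 3)*(x^3 + 5*x^2 + 7*x + 3) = (x + 1)*(x + 3)*(x^2 + 4*x + 3) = (x + 1)^2*(x + 3)*(x + 3)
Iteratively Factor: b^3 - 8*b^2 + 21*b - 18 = (b - 3)*(b^2 - 5*b + 6) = (b - 3)^2*(b - 2)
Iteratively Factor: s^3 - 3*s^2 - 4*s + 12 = (s - 3)*(s^2 - 4) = (s - 3)*(s - 2)*(s + 2)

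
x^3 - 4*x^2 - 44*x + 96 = (x - 8)*(x - 2)*(x + 6)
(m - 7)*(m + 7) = m^2 - 49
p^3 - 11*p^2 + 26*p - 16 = (p - 8)*(p - 2)*(p - 1)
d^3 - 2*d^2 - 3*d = d*(d - 3)*(d + 1)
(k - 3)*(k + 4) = k^2 + k - 12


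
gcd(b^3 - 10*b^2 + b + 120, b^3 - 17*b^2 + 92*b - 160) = b^2 - 13*b + 40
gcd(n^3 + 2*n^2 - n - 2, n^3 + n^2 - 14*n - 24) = n + 2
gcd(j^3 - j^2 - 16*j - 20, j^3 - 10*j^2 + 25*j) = j - 5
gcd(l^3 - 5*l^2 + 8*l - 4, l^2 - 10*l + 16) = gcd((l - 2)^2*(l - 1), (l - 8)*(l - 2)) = l - 2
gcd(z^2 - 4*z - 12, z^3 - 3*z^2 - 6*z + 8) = z + 2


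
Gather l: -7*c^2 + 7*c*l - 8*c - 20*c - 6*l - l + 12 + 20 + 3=-7*c^2 - 28*c + l*(7*c - 7) + 35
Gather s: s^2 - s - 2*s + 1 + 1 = s^2 - 3*s + 2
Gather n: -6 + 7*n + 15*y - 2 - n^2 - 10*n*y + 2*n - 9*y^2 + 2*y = -n^2 + n*(9 - 10*y) - 9*y^2 + 17*y - 8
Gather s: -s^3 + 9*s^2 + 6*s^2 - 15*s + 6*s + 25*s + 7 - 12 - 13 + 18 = -s^3 + 15*s^2 + 16*s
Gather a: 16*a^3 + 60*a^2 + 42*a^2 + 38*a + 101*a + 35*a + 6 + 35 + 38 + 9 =16*a^3 + 102*a^2 + 174*a + 88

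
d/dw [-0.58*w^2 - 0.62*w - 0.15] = -1.16*w - 0.62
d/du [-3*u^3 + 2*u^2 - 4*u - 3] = -9*u^2 + 4*u - 4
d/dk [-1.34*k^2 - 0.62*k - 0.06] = -2.68*k - 0.62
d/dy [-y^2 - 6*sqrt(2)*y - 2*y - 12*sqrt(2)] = -2*y - 6*sqrt(2) - 2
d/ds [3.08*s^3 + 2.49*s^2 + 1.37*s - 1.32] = 9.24*s^2 + 4.98*s + 1.37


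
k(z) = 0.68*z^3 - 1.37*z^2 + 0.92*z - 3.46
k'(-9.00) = 190.82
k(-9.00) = -618.43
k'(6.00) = 57.92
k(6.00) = 99.62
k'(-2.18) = 16.59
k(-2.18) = -19.02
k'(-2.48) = 20.26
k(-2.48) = -24.54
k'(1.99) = 3.55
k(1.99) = -1.70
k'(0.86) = 0.07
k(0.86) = -3.25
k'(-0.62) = 3.40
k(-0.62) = -4.72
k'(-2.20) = 16.82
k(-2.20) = -19.36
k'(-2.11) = 15.78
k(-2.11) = -17.89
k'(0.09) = 0.69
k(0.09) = -3.39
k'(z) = 2.04*z^2 - 2.74*z + 0.92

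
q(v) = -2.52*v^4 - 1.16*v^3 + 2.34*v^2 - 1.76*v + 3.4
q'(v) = -10.08*v^3 - 3.48*v^2 + 4.68*v - 1.76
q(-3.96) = -500.60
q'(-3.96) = 551.09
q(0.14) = 3.20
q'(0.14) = -1.20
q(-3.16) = -182.34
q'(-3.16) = 266.77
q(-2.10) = -20.85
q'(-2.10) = 66.42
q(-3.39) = -251.36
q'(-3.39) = 335.08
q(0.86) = 1.50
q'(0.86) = -6.72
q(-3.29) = -219.42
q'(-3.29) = 304.14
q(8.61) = -14427.52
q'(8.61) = -6653.28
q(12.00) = -53939.96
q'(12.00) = -17864.96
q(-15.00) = -123103.70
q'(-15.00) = 33165.04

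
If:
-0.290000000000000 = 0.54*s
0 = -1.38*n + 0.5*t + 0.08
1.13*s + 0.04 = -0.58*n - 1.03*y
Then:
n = 0.977330779054917 - 1.77586206896552*y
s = -0.54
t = 2.53743295019157 - 4.90137931034483*y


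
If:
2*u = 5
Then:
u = 5/2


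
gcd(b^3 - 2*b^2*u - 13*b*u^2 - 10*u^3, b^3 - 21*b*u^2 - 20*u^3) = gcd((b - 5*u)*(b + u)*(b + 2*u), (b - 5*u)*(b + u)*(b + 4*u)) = -b^2 + 4*b*u + 5*u^2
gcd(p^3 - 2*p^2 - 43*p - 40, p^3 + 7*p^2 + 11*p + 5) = p^2 + 6*p + 5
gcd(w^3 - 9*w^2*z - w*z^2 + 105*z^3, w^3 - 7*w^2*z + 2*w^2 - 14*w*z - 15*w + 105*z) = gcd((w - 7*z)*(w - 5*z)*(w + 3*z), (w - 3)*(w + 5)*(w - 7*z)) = -w + 7*z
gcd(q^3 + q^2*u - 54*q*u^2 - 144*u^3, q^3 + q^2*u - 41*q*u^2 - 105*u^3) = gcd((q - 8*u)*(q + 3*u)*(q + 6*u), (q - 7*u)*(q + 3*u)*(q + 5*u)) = q + 3*u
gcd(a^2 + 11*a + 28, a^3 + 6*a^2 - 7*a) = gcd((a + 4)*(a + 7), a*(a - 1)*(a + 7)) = a + 7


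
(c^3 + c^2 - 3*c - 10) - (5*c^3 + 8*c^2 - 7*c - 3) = -4*c^3 - 7*c^2 + 4*c - 7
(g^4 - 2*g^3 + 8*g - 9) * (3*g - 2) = 3*g^5 - 8*g^4 + 4*g^3 + 24*g^2 - 43*g + 18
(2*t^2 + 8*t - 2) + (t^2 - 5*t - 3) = 3*t^2 + 3*t - 5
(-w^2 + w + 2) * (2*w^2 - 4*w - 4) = -2*w^4 + 6*w^3 + 4*w^2 - 12*w - 8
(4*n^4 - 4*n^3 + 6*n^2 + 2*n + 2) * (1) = 4*n^4 - 4*n^3 + 6*n^2 + 2*n + 2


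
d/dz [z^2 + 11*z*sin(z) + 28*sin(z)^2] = 11*z*cos(z) + 2*z + 11*sin(z) + 28*sin(2*z)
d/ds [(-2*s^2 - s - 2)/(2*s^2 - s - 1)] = (4*s^2 + 12*s - 1)/(4*s^4 - 4*s^3 - 3*s^2 + 2*s + 1)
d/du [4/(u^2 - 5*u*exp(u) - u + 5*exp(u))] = 4*(5*u*exp(u) - 2*u + 1)/(u^2 - 5*u*exp(u) - u + 5*exp(u))^2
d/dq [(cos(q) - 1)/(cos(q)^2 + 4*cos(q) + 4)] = (cos(q) - 4)*sin(q)/(cos(q) + 2)^3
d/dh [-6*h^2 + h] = 1 - 12*h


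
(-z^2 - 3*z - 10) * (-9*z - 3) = 9*z^3 + 30*z^2 + 99*z + 30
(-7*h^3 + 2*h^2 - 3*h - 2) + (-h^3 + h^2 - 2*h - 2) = -8*h^3 + 3*h^2 - 5*h - 4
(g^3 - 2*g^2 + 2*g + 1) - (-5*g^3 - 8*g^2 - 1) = 6*g^3 + 6*g^2 + 2*g + 2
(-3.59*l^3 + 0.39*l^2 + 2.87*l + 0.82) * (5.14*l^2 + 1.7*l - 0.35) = -18.4526*l^5 - 4.0984*l^4 + 16.6713*l^3 + 8.9573*l^2 + 0.3895*l - 0.287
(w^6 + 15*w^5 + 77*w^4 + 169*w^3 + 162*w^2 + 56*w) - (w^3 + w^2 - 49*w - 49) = w^6 + 15*w^5 + 77*w^4 + 168*w^3 + 161*w^2 + 105*w + 49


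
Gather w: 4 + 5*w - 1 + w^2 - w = w^2 + 4*w + 3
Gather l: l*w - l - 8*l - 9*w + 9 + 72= l*(w - 9) - 9*w + 81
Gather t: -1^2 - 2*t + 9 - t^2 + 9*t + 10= -t^2 + 7*t + 18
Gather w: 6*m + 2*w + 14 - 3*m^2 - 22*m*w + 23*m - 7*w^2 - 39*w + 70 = -3*m^2 + 29*m - 7*w^2 + w*(-22*m - 37) + 84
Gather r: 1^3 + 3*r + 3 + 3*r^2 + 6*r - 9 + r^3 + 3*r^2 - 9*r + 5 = r^3 + 6*r^2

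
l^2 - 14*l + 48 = (l - 8)*(l - 6)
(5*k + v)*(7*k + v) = 35*k^2 + 12*k*v + v^2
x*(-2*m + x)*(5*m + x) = -10*m^2*x + 3*m*x^2 + x^3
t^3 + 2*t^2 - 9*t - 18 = (t - 3)*(t + 2)*(t + 3)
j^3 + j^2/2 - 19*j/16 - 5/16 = (j - 1)*(j + 1/4)*(j + 5/4)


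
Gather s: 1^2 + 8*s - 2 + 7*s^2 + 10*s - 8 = 7*s^2 + 18*s - 9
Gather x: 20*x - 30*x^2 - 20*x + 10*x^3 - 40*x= 10*x^3 - 30*x^2 - 40*x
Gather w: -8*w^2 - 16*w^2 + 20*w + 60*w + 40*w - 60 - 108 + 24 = -24*w^2 + 120*w - 144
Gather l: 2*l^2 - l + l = 2*l^2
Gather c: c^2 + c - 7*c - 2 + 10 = c^2 - 6*c + 8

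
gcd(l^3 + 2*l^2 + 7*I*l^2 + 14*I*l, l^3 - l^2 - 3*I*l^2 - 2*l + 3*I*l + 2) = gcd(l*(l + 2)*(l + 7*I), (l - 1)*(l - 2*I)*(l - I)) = 1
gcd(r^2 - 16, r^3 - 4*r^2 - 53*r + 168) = 1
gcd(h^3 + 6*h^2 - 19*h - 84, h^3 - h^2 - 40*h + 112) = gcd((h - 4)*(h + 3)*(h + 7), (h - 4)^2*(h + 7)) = h^2 + 3*h - 28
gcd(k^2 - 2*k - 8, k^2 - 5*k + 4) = k - 4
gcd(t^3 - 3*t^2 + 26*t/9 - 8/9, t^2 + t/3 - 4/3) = t - 1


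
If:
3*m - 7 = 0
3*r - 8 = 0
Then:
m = 7/3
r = 8/3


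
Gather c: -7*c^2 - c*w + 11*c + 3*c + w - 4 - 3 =-7*c^2 + c*(14 - w) + w - 7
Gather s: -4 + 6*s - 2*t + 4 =6*s - 2*t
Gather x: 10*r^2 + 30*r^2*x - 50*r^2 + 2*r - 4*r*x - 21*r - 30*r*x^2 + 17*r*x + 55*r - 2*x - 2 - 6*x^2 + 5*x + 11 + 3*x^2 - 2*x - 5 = -40*r^2 + 36*r + x^2*(-30*r - 3) + x*(30*r^2 + 13*r + 1) + 4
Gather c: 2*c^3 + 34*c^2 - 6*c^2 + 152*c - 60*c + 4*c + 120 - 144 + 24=2*c^3 + 28*c^2 + 96*c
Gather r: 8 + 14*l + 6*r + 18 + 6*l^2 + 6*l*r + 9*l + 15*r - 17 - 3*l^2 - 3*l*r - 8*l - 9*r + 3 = 3*l^2 + 15*l + r*(3*l + 12) + 12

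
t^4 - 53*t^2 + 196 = (t - 7)*(t - 2)*(t + 2)*(t + 7)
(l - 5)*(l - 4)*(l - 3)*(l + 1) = l^4 - 11*l^3 + 35*l^2 - 13*l - 60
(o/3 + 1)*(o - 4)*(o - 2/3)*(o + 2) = o^4/3 + o^3/9 - 44*o^2/9 - 44*o/9 + 16/3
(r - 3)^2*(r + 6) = r^3 - 27*r + 54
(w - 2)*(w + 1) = w^2 - w - 2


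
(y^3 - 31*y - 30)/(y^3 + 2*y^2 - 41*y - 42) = (y + 5)/(y + 7)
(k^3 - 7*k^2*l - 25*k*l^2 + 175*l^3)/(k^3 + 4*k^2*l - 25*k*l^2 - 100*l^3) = (k - 7*l)/(k + 4*l)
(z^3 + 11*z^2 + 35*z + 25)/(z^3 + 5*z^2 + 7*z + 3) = (z^2 + 10*z + 25)/(z^2 + 4*z + 3)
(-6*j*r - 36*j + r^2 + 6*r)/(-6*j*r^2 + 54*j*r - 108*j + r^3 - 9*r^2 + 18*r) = (r + 6)/(r^2 - 9*r + 18)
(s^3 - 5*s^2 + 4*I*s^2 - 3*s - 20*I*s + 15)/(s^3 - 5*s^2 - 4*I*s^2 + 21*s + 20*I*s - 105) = (s + I)/(s - 7*I)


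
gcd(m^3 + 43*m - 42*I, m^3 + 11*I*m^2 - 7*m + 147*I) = m + 7*I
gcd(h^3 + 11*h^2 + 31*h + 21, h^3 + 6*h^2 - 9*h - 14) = h^2 + 8*h + 7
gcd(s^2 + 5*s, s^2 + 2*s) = s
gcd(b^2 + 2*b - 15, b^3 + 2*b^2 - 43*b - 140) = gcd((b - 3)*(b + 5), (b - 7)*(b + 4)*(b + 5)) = b + 5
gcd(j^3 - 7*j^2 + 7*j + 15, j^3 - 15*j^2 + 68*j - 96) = j - 3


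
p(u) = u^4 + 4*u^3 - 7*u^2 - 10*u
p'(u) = 4*u^3 + 12*u^2 - 14*u - 10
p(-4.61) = -42.90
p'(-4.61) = -82.32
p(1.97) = -1.22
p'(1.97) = 39.57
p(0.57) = -7.13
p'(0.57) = -13.34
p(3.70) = 257.20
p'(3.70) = 305.09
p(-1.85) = -19.07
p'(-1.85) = 31.64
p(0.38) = -4.57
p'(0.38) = -13.37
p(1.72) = -8.80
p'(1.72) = 21.77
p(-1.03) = -0.37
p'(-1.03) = 12.78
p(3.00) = 96.00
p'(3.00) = 164.00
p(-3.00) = -60.00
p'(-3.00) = 32.00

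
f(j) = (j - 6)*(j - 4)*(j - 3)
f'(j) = (j - 6)*(j - 4) + (j - 6)*(j - 3) + (j - 4)*(j - 3)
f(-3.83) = -525.70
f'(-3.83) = 197.59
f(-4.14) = -589.33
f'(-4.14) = 213.06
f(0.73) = -39.12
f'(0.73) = 36.62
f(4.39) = -0.87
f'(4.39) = -2.32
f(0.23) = -60.26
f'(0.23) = 48.18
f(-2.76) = -341.09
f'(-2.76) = 148.61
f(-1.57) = -192.69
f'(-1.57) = 102.21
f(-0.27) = -87.55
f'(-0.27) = 61.24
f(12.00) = 432.00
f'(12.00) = 174.00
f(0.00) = -72.00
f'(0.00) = 54.00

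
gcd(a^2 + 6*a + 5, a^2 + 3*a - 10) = a + 5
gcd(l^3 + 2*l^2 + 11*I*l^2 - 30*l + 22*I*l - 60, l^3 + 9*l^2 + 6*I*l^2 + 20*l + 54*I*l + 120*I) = l + 6*I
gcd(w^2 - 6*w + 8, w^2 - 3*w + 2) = w - 2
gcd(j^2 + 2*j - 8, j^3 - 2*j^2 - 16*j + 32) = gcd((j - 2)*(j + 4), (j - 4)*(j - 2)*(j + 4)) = j^2 + 2*j - 8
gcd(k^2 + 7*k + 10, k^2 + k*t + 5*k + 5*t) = k + 5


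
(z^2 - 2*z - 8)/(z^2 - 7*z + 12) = (z + 2)/(z - 3)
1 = 1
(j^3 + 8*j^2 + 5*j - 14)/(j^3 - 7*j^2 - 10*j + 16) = (j + 7)/(j - 8)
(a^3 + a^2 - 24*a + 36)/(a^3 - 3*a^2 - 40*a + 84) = (a - 3)/(a - 7)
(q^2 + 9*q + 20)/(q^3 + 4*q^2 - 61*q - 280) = (q + 4)/(q^2 - q - 56)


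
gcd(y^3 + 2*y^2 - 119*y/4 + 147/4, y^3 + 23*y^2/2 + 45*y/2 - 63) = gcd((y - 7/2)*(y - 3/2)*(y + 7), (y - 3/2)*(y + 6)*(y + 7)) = y^2 + 11*y/2 - 21/2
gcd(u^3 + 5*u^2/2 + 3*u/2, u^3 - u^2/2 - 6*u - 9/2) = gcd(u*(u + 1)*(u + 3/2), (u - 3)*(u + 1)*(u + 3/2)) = u^2 + 5*u/2 + 3/2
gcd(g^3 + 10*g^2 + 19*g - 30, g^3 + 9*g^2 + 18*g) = g + 6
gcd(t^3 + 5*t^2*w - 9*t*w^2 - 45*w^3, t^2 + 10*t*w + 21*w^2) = t + 3*w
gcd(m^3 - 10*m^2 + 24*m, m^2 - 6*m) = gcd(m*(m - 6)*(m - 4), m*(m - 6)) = m^2 - 6*m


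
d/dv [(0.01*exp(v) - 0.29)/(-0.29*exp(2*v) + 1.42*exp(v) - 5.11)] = (0.0029*exp(2*v) - 0.1682*exp(v) + 0.3607)*exp(v)/(0.0841*exp(4*v) - 0.8236*exp(3*v) + 4.9802*exp(2*v) - 14.5124*exp(v) + 26.1121)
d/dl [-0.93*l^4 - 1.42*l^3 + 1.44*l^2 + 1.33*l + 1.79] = -3.72*l^3 - 4.26*l^2 + 2.88*l + 1.33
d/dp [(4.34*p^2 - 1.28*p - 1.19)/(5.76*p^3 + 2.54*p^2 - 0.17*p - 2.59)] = (-24.9984*p^4 + 14.7456*p^3 + 23.0766*p^2 - 16.436*p + 3.1129)/(33.1776*p^6 + 29.2608*p^5 + 4.4932*p^4 - 30.7004*p^3 - 13.1283*p^2 + 0.8806*p + 6.7081)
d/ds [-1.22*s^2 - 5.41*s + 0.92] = -2.44*s - 5.41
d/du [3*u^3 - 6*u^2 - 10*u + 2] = 9*u^2 - 12*u - 10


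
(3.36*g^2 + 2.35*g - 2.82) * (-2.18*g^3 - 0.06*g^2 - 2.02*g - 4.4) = -7.3248*g^5 - 5.3246*g^4 - 0.7806*g^3 - 19.3618*g^2 - 4.6436*g + 12.408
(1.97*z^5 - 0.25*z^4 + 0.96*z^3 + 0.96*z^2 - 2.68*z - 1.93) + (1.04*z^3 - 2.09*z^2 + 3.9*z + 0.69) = 1.97*z^5 - 0.25*z^4 + 2.0*z^3 - 1.13*z^2 + 1.22*z - 1.24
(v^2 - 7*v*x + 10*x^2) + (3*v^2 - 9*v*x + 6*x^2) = 4*v^2 - 16*v*x + 16*x^2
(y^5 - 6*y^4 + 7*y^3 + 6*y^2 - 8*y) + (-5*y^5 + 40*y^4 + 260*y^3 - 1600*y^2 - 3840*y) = -4*y^5 + 34*y^4 + 267*y^3 - 1594*y^2 - 3848*y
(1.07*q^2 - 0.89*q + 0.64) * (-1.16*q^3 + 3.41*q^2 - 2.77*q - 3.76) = -1.2412*q^5 + 4.6811*q^4 - 6.7412*q^3 + 0.6245*q^2 + 1.5736*q - 2.4064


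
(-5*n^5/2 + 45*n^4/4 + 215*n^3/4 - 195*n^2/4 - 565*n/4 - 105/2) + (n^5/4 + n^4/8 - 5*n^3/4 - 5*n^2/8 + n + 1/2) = -9*n^5/4 + 91*n^4/8 + 105*n^3/2 - 395*n^2/8 - 561*n/4 - 52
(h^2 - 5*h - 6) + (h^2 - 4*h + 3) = 2*h^2 - 9*h - 3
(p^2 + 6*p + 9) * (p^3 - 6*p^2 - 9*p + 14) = p^5 - 36*p^3 - 94*p^2 + 3*p + 126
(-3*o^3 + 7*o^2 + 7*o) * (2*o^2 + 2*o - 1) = -6*o^5 + 8*o^4 + 31*o^3 + 7*o^2 - 7*o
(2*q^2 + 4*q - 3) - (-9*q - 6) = 2*q^2 + 13*q + 3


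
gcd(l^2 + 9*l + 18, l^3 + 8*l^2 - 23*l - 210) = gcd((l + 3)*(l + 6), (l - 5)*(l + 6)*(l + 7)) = l + 6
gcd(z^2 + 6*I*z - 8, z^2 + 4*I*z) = z + 4*I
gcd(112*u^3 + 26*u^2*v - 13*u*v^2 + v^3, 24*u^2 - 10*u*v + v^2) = 1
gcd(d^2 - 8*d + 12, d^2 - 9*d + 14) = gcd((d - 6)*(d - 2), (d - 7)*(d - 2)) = d - 2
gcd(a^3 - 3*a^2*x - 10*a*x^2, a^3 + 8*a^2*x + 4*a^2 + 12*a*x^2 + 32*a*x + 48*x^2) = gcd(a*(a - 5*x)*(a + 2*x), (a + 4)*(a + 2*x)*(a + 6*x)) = a + 2*x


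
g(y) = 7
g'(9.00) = 0.00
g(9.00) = 7.00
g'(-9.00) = 0.00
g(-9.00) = 7.00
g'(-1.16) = 0.00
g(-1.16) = 7.00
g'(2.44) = 0.00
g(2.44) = 7.00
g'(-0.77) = 0.00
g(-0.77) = 7.00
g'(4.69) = 0.00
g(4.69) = 7.00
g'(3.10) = 0.00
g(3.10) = 7.00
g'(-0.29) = 0.00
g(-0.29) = 7.00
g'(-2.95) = 0.00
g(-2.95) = 7.00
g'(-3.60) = 0.00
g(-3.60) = 7.00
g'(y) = 0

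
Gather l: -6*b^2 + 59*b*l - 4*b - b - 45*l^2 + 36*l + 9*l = -6*b^2 - 5*b - 45*l^2 + l*(59*b + 45)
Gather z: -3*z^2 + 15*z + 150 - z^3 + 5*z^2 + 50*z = -z^3 + 2*z^2 + 65*z + 150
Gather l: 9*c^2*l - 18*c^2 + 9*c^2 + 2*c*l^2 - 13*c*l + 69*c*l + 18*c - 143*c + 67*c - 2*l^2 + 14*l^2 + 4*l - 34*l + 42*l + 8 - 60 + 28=-9*c^2 - 58*c + l^2*(2*c + 12) + l*(9*c^2 + 56*c + 12) - 24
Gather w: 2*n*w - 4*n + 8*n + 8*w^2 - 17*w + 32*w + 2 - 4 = 4*n + 8*w^2 + w*(2*n + 15) - 2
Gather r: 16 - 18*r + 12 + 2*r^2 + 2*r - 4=2*r^2 - 16*r + 24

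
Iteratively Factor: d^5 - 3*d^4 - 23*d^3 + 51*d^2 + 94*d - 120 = (d + 4)*(d^4 - 7*d^3 + 5*d^2 + 31*d - 30) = (d - 1)*(d + 4)*(d^3 - 6*d^2 - d + 30) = (d - 3)*(d - 1)*(d + 4)*(d^2 - 3*d - 10) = (d - 3)*(d - 1)*(d + 2)*(d + 4)*(d - 5)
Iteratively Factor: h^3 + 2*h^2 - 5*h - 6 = (h + 1)*(h^2 + h - 6) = (h - 2)*(h + 1)*(h + 3)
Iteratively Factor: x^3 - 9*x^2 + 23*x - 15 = (x - 1)*(x^2 - 8*x + 15) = (x - 3)*(x - 1)*(x - 5)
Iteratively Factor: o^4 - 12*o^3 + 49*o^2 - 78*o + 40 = (o - 4)*(o^3 - 8*o^2 + 17*o - 10) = (o - 4)*(o - 1)*(o^2 - 7*o + 10) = (o - 5)*(o - 4)*(o - 1)*(o - 2)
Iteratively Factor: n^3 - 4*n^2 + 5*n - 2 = (n - 1)*(n^2 - 3*n + 2) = (n - 2)*(n - 1)*(n - 1)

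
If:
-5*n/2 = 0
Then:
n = 0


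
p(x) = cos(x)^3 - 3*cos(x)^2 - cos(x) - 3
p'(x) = -3*sin(x)*cos(x)^2 + 6*sin(x)*cos(x) + sin(x)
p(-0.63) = -5.24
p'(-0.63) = -2.29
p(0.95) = -4.40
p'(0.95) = 2.83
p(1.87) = -2.99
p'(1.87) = -0.98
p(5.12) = -3.81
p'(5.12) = -2.67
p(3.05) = -5.97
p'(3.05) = -0.73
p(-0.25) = -5.88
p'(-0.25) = -0.99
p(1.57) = -3.00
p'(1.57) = 1.00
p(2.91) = -5.79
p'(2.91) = -1.76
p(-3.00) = -5.92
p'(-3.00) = 1.11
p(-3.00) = -5.92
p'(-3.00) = 1.11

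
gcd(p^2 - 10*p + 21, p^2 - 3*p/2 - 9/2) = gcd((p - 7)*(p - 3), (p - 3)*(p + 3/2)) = p - 3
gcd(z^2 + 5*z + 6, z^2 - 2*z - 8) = z + 2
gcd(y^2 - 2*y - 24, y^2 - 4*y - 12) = y - 6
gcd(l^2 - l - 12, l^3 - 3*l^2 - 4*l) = l - 4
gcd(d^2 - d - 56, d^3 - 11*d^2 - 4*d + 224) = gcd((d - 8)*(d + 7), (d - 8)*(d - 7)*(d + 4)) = d - 8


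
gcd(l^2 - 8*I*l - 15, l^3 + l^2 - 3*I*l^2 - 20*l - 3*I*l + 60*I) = l - 3*I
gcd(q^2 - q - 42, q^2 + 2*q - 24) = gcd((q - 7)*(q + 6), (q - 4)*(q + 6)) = q + 6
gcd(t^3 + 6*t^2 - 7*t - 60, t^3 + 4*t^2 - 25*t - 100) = t^2 + 9*t + 20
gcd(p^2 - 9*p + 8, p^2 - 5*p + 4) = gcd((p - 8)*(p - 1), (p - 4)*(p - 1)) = p - 1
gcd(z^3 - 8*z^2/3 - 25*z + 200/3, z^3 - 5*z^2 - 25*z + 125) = z^2 - 25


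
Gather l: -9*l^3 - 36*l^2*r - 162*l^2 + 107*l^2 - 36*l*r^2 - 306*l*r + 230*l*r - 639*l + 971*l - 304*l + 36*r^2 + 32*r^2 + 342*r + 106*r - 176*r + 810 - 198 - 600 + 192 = -9*l^3 + l^2*(-36*r - 55) + l*(-36*r^2 - 76*r + 28) + 68*r^2 + 272*r + 204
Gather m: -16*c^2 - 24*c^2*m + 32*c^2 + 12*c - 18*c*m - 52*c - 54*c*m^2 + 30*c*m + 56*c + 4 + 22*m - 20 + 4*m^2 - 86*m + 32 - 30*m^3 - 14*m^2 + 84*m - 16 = 16*c^2 + 16*c - 30*m^3 + m^2*(-54*c - 10) + m*(-24*c^2 + 12*c + 20)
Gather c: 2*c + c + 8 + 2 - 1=3*c + 9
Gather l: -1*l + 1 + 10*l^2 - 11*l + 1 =10*l^2 - 12*l + 2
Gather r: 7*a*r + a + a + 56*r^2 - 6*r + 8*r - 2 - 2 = 2*a + 56*r^2 + r*(7*a + 2) - 4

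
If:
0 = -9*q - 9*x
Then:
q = -x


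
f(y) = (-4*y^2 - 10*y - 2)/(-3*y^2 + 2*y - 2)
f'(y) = (-8*y - 10)/(-3*y^2 + 2*y - 2) + (6*y - 2)*(-4*y^2 - 10*y - 2)/(-3*y^2 + 2*y - 2)^2 = 2*(-19*y^2 + 2*y + 12)/(9*y^4 - 12*y^3 + 16*y^2 - 8*y + 4)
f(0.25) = 2.81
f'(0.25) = 7.95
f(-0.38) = -0.38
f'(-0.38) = 1.67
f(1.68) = 4.23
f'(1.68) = -1.52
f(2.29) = 3.49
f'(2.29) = -0.96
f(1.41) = 4.68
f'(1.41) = -1.73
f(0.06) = 1.38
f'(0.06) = 6.74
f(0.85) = 5.43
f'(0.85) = -0.01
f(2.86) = 3.04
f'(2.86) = -0.64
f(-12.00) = 1.00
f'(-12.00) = -0.03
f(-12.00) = 1.00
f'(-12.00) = -0.03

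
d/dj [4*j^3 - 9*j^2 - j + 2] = 12*j^2 - 18*j - 1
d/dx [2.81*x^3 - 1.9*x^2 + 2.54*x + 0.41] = 8.43*x^2 - 3.8*x + 2.54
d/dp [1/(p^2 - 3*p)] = (3 - 2*p)/(p^2*(p - 3)^2)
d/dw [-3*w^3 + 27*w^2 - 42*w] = -9*w^2 + 54*w - 42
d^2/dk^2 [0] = 0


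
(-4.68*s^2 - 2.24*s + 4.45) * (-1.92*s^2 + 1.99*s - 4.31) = 8.9856*s^4 - 5.0124*s^3 + 7.1692*s^2 + 18.5099*s - 19.1795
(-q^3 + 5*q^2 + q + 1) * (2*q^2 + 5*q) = -2*q^5 + 5*q^4 + 27*q^3 + 7*q^2 + 5*q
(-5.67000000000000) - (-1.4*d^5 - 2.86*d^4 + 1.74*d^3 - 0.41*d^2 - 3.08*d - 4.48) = 1.4*d^5 + 2.86*d^4 - 1.74*d^3 + 0.41*d^2 + 3.08*d - 1.19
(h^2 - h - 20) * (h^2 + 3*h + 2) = h^4 + 2*h^3 - 21*h^2 - 62*h - 40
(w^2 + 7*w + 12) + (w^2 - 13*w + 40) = 2*w^2 - 6*w + 52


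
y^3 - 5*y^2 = y^2*(y - 5)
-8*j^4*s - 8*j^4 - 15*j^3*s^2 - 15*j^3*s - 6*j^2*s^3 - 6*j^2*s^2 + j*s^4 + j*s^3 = (-8*j + s)*(j + s)^2*(j*s + j)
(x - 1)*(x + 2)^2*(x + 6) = x^4 + 9*x^3 + 18*x^2 - 4*x - 24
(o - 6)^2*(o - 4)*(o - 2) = o^4 - 18*o^3 + 116*o^2 - 312*o + 288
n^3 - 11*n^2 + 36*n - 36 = (n - 6)*(n - 3)*(n - 2)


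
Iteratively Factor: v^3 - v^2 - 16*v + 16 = (v + 4)*(v^2 - 5*v + 4) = (v - 1)*(v + 4)*(v - 4)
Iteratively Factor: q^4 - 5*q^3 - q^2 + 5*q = (q - 5)*(q^3 - q) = (q - 5)*(q - 1)*(q^2 + q) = q*(q - 5)*(q - 1)*(q + 1)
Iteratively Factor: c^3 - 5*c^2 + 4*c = (c - 4)*(c^2 - c) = (c - 4)*(c - 1)*(c)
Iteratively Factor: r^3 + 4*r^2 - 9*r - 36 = (r + 4)*(r^2 - 9) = (r + 3)*(r + 4)*(r - 3)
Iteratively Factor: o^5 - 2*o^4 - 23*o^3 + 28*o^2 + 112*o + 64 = (o + 4)*(o^4 - 6*o^3 + o^2 + 24*o + 16) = (o - 4)*(o + 4)*(o^3 - 2*o^2 - 7*o - 4) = (o - 4)^2*(o + 4)*(o^2 + 2*o + 1) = (o - 4)^2*(o + 1)*(o + 4)*(o + 1)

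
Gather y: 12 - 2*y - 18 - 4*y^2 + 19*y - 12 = -4*y^2 + 17*y - 18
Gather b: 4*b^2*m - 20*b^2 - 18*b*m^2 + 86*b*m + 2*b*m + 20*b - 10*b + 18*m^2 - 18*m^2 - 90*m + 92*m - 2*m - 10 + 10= b^2*(4*m - 20) + b*(-18*m^2 + 88*m + 10)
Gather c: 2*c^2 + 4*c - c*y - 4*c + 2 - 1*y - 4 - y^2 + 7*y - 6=2*c^2 - c*y - y^2 + 6*y - 8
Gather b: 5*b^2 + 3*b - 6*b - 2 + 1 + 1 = 5*b^2 - 3*b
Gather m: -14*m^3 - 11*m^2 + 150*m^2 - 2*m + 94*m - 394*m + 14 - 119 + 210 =-14*m^3 + 139*m^2 - 302*m + 105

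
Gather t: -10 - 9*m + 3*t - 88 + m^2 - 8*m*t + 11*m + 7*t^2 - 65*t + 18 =m^2 + 2*m + 7*t^2 + t*(-8*m - 62) - 80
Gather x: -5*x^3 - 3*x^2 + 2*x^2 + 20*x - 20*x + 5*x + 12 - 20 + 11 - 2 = -5*x^3 - x^2 + 5*x + 1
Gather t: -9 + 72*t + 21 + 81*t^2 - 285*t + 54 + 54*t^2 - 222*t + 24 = 135*t^2 - 435*t + 90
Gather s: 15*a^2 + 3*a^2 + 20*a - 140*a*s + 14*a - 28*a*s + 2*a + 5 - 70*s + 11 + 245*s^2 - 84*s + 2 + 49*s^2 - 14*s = 18*a^2 + 36*a + 294*s^2 + s*(-168*a - 168) + 18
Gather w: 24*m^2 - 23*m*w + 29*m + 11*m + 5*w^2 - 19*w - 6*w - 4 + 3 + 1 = 24*m^2 + 40*m + 5*w^2 + w*(-23*m - 25)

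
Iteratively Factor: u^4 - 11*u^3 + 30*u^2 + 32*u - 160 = (u + 2)*(u^3 - 13*u^2 + 56*u - 80) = (u - 4)*(u + 2)*(u^2 - 9*u + 20) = (u - 4)^2*(u + 2)*(u - 5)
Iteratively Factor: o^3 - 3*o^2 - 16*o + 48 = (o + 4)*(o^2 - 7*o + 12) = (o - 3)*(o + 4)*(o - 4)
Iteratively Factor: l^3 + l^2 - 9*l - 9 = (l + 1)*(l^2 - 9) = (l - 3)*(l + 1)*(l + 3)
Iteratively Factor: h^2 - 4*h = (h - 4)*(h)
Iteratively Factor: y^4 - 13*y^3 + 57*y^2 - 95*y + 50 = (y - 5)*(y^3 - 8*y^2 + 17*y - 10) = (y - 5)^2*(y^2 - 3*y + 2) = (y - 5)^2*(y - 1)*(y - 2)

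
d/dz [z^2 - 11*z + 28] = 2*z - 11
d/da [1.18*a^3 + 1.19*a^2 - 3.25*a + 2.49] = 3.54*a^2 + 2.38*a - 3.25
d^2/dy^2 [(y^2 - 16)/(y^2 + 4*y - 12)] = 8*(-y^3 - 3*y^2 - 48*y - 76)/(y^6 + 12*y^5 + 12*y^4 - 224*y^3 - 144*y^2 + 1728*y - 1728)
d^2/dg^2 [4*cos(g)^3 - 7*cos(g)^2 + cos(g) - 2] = -4*cos(g) + 14*cos(2*g) - 9*cos(3*g)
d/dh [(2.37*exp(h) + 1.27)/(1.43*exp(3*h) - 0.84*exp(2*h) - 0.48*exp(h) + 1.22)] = (-6.7782*exp(3*h) - 3.4575*exp(2*h) + 2.1336*exp(h) + 3.501)*exp(h)/(2.0449*exp(6*h) - 2.4024*exp(5*h) - 0.6672*exp(4*h) + 4.2956*exp(3*h) - 1.8192*exp(2*h) - 1.1712*exp(h) + 1.4884)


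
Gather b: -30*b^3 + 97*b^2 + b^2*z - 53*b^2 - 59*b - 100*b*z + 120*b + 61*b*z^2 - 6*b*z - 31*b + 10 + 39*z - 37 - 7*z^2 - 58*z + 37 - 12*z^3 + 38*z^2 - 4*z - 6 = -30*b^3 + b^2*(z + 44) + b*(61*z^2 - 106*z + 30) - 12*z^3 + 31*z^2 - 23*z + 4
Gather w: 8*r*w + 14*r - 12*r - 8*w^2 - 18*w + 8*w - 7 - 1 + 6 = 2*r - 8*w^2 + w*(8*r - 10) - 2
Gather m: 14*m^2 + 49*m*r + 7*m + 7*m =14*m^2 + m*(49*r + 14)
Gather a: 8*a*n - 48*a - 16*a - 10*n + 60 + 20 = a*(8*n - 64) - 10*n + 80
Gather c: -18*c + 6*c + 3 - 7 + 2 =-12*c - 2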